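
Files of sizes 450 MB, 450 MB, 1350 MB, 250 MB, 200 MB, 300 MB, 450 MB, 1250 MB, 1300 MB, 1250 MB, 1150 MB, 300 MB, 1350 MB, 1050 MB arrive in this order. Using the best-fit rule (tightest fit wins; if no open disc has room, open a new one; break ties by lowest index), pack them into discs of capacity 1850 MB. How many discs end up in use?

8

  450 → disc 1 (new)  [load 450/1850]
  450 → disc 1  [load 900/1850]
  1350 → disc 2 (new)  [load 1350/1850]
  250 → disc 2  [load 1600/1850]
  200 → disc 2  [load 1800/1850]
  300 → disc 1  [load 1200/1850]
  450 → disc 1  [load 1650/1850]
  1250 → disc 3 (new)  [load 1250/1850]
  1300 → disc 4 (new)  [load 1300/1850]
  1250 → disc 5 (new)  [load 1250/1850]
  1150 → disc 6 (new)  [load 1150/1850]
  300 → disc 4  [load 1600/1850]
  1350 → disc 7 (new)  [load 1350/1850]
  1050 → disc 8 (new)  [load 1050/1850]
8 discs opened.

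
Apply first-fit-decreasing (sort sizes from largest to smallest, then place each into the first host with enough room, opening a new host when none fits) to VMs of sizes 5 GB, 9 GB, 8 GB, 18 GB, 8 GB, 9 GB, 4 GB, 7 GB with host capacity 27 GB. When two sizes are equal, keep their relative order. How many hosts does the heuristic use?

3

Sorted descending: 18, 9, 9, 8, 8, 7, 5, 4.
  18 → host 1 (new)  [load 18/27]
  9 → host 1  [load 27/27]
  9 → host 2 (new)  [load 9/27]
  8 → host 2  [load 17/27]
  8 → host 2  [load 25/27]
  7 → host 3 (new)  [load 7/27]
  5 → host 3  [load 12/27]
  4 → host 3  [load 16/27]
3 hosts opened.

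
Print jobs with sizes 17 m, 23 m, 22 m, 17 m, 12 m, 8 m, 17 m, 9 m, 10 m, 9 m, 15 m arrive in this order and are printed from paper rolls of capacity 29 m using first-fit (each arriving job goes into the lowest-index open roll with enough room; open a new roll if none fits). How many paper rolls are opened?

  17 → roll 1 (new)  [load 17/29]
  23 → roll 2 (new)  [load 23/29]
  22 → roll 3 (new)  [load 22/29]
  17 → roll 4 (new)  [load 17/29]
  12 → roll 1  [load 29/29]
  8 → roll 4  [load 25/29]
  17 → roll 5 (new)  [load 17/29]
  9 → roll 5  [load 26/29]
  10 → roll 6 (new)  [load 10/29]
  9 → roll 6  [load 19/29]
  15 → roll 7 (new)  [load 15/29]
7 paper rolls opened.

7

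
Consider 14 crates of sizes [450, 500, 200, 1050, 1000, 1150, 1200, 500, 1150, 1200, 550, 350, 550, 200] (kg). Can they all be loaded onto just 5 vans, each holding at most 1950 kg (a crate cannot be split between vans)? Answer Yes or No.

No

Total = 10050 kg; ⌈10050/1950⌉ = 6.
At least 6 vans are required, but only 5 are allowed.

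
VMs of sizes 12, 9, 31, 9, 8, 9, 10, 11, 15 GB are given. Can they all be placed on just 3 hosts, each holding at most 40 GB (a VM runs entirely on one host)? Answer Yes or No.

Yes

A valid assignment using 3 hosts:
  host 1: 31 + 9 = 40
  host 2: 15 + 12 + 11 = 38
  host 3: 10 + 9 + 9 + 8 = 36
Every load is within 40 GB, so 3 hosts suffice.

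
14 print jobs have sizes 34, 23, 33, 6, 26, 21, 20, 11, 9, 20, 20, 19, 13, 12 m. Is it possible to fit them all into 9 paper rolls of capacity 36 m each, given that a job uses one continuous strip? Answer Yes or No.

Yes

A valid assignment using 9 paper rolls:
  roll 1: 34 = 34
  roll 2: 33 = 33
  roll 3: 26 + 9 = 35
  roll 4: 23 + 13 = 36
  roll 5: 21 + 12 = 33
  roll 6: 20 + 11 = 31
  roll 7: 20 + 6 = 26
  roll 8: 20 = 20
  roll 9: 19 = 19
Every load is within 36 m, so 9 paper rolls suffice.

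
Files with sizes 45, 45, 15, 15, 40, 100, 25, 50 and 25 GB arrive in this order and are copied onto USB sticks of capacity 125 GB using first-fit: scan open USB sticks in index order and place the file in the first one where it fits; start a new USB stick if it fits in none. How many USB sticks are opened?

3

  45 → USB stick 1 (new)  [load 45/125]
  45 → USB stick 1  [load 90/125]
  15 → USB stick 1  [load 105/125]
  15 → USB stick 1  [load 120/125]
  40 → USB stick 2 (new)  [load 40/125]
  100 → USB stick 3 (new)  [load 100/125]
  25 → USB stick 2  [load 65/125]
  50 → USB stick 2  [load 115/125]
  25 → USB stick 3  [load 125/125]
3 USB sticks opened.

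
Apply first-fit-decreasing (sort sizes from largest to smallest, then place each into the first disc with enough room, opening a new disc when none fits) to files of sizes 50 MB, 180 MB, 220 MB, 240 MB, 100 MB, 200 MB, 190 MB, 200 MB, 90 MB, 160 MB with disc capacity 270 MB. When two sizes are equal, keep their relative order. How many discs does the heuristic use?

7

Sorted descending: 240, 220, 200, 200, 190, 180, 160, 100, 90, 50.
  240 → disc 1 (new)  [load 240/270]
  220 → disc 2 (new)  [load 220/270]
  200 → disc 3 (new)  [load 200/270]
  200 → disc 4 (new)  [load 200/270]
  190 → disc 5 (new)  [load 190/270]
  180 → disc 6 (new)  [load 180/270]
  160 → disc 7 (new)  [load 160/270]
  100 → disc 7  [load 260/270]
  90 → disc 6  [load 270/270]
  50 → disc 2  [load 270/270]
7 discs opened.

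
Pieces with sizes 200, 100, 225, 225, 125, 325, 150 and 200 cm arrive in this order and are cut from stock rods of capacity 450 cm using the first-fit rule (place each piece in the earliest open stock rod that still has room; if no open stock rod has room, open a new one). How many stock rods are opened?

  200 → stock rod 1 (new)  [load 200/450]
  100 → stock rod 1  [load 300/450]
  225 → stock rod 2 (new)  [load 225/450]
  225 → stock rod 2  [load 450/450]
  125 → stock rod 1  [load 425/450]
  325 → stock rod 3 (new)  [load 325/450]
  150 → stock rod 4 (new)  [load 150/450]
  200 → stock rod 4  [load 350/450]
4 stock rods opened.

4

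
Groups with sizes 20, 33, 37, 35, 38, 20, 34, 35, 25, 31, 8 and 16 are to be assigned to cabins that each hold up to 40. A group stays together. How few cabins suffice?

Total = 38 + 37 + 35 + 35 + 34 + 33 + 31 + 25 + 20 + 20 + 16 + 8 = 332.
Lower bound: ⌈332/40⌉ = 9 cabins.
A packing using 10 cabins:
  cabin 1: 38 = 38
  cabin 2: 37 = 37
  cabin 3: 35 = 35
  cabin 4: 35 = 35
  cabin 5: 34 = 34
  cabin 6: 33 = 33
  cabin 7: 31 + 8 = 39
  cabin 8: 25 = 25
  cabin 9: 20 + 20 = 40
  cabin 10: 16 = 16
No arrangement into 9 cabins stays within capacity, so 10 is optimal.

10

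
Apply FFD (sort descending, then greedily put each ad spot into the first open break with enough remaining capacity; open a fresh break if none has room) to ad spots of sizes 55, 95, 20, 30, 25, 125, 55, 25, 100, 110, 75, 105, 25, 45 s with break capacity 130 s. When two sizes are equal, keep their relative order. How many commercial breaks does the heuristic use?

7

Sorted descending: 125, 110, 105, 100, 95, 75, 55, 55, 45, 30, 25, 25, 25, 20.
  125 → break 1 (new)  [load 125/130]
  110 → break 2 (new)  [load 110/130]
  105 → break 3 (new)  [load 105/130]
  100 → break 4 (new)  [load 100/130]
  95 → break 5 (new)  [load 95/130]
  75 → break 6 (new)  [load 75/130]
  55 → break 6  [load 130/130]
  55 → break 7 (new)  [load 55/130]
  45 → break 7  [load 100/130]
  30 → break 4  [load 130/130]
  25 → break 3  [load 130/130]
  25 → break 5  [load 120/130]
  25 → break 7  [load 125/130]
  20 → break 2  [load 130/130]
7 commercial breaks opened.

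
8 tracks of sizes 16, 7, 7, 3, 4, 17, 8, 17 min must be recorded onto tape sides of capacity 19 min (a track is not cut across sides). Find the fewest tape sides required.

5

Total = 17 + 17 + 16 + 8 + 7 + 7 + 4 + 3 = 79 min.
Lower bound: ⌈79/19⌉ = 5 tape sides.
A packing using 5 tape sides:
  side 1: 17 = 17
  side 2: 17 = 17
  side 3: 16 + 3 = 19
  side 4: 8 + 7 + 4 = 19
  side 5: 7 = 7
This matches the lower bound, so 5 is optimal.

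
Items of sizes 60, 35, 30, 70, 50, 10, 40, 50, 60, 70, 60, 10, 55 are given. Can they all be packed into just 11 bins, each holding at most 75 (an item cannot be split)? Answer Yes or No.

A valid assignment using 10 bins:
  bin 1: 70 = 70
  bin 2: 70 = 70
  bin 3: 60 + 10 = 70
  bin 4: 60 + 10 = 70
  bin 5: 60 = 60
  bin 6: 55 = 55
  bin 7: 50 = 50
  bin 8: 50 = 50
  bin 9: 40 + 35 = 75
  bin 10: 30 = 30
That uses only 10 ≤ 11, so 11 bins are enough.

Yes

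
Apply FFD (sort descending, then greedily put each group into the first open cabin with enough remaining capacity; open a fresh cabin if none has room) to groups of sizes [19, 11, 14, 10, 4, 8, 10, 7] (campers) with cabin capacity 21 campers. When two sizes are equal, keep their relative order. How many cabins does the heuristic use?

Sorted descending: 19, 14, 11, 10, 10, 8, 7, 4.
  19 → cabin 1 (new)  [load 19/21]
  14 → cabin 2 (new)  [load 14/21]
  11 → cabin 3 (new)  [load 11/21]
  10 → cabin 3  [load 21/21]
  10 → cabin 4 (new)  [load 10/21]
  8 → cabin 4  [load 18/21]
  7 → cabin 2  [load 21/21]
  4 → cabin 5 (new)  [load 4/21]
5 cabins opened.

5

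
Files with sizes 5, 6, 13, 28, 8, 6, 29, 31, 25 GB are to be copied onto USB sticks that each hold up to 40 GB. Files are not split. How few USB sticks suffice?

Total = 31 + 29 + 28 + 25 + 13 + 8 + 6 + 6 + 5 = 151 GB.
Lower bound: ⌈151/40⌉ = 4 USB sticks.
A packing using 4 USB sticks:
  USB stick 1: 31 + 8 = 39
  USB stick 2: 29 + 6 + 5 = 40
  USB stick 3: 28 + 6 = 34
  USB stick 4: 25 + 13 = 38
This matches the lower bound, so 4 is optimal.

4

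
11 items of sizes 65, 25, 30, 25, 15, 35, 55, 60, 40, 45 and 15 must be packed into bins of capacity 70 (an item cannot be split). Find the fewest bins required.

Total = 65 + 60 + 55 + 45 + 40 + 35 + 30 + 25 + 25 + 15 + 15 = 410.
Lower bound: ⌈410/70⌉ = 6 bins.
A packing using 7 bins:
  bin 1: 65 = 65
  bin 2: 60 = 60
  bin 3: 55 + 15 = 70
  bin 4: 45 + 25 = 70
  bin 5: 40 + 30 = 70
  bin 6: 35 + 25 = 60
  bin 7: 15 = 15
No arrangement into 6 bins stays within capacity, so 7 is optimal.

7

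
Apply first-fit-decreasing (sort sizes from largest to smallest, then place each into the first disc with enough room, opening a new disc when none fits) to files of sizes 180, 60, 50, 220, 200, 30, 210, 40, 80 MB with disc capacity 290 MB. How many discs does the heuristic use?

4

Sorted descending: 220, 210, 200, 180, 80, 60, 50, 40, 30.
  220 → disc 1 (new)  [load 220/290]
  210 → disc 2 (new)  [load 210/290]
  200 → disc 3 (new)  [load 200/290]
  180 → disc 4 (new)  [load 180/290]
  80 → disc 2  [load 290/290]
  60 → disc 1  [load 280/290]
  50 → disc 3  [load 250/290]
  40 → disc 3  [load 290/290]
  30 → disc 4  [load 210/290]
4 discs opened.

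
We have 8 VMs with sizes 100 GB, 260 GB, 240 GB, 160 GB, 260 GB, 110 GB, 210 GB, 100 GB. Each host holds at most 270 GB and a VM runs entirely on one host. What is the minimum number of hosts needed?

Total = 260 + 260 + 240 + 210 + 160 + 110 + 100 + 100 = 1440 GB.
Lower bound: ⌈1440/270⌉ = 6 hosts.
A packing using 6 hosts:
  host 1: 260 = 260
  host 2: 260 = 260
  host 3: 240 = 240
  host 4: 210 = 210
  host 5: 160 + 110 = 270
  host 6: 100 + 100 = 200
This matches the lower bound, so 6 is optimal.

6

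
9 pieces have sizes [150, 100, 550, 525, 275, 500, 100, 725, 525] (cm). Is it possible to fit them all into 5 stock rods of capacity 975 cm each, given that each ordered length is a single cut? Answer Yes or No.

Yes

A valid assignment using 5 stock rods:
  stock rod 1: 725 + 150 + 100 = 975
  stock rod 2: 550 + 275 + 100 = 925
  stock rod 3: 525 = 525
  stock rod 4: 525 = 525
  stock rod 5: 500 = 500
Every load is within 975 cm, so 5 stock rods suffice.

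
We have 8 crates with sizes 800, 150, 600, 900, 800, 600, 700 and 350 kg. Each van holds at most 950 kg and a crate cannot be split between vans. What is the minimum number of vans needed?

6

Total = 900 + 800 + 800 + 700 + 600 + 600 + 350 + 150 = 4900 kg.
Lower bound: ⌈4900/950⌉ = 6 vans.
A packing using 6 vans:
  van 1: 900 = 900
  van 2: 800 + 150 = 950
  van 3: 800 = 800
  van 4: 700 = 700
  van 5: 600 + 350 = 950
  van 6: 600 = 600
This matches the lower bound, so 6 is optimal.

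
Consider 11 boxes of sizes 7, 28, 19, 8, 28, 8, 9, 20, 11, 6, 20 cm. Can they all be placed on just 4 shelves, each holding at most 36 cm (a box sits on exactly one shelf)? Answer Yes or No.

No

Total = 164 cm; ⌈164/36⌉ = 5.
At least 5 shelves are required, but only 4 are allowed.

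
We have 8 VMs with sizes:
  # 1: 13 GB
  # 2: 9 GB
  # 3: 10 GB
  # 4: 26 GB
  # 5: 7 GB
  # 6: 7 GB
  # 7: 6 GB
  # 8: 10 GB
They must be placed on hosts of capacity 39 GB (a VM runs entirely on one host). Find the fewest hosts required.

3

Total = 26 + 13 + 10 + 10 + 9 + 7 + 7 + 6 = 88 GB.
Lower bound: ⌈88/39⌉ = 3 hosts.
A packing using 3 hosts:
  host 1: 26 + 13 = 39
  host 2: 10 + 10 + 9 + 7 = 36
  host 3: 7 + 6 = 13
This matches the lower bound, so 3 is optimal.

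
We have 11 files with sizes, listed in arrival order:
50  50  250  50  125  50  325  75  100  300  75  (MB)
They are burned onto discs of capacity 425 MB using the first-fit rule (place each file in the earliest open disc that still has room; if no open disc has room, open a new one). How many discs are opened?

  50 → disc 1 (new)  [load 50/425]
  50 → disc 1  [load 100/425]
  250 → disc 1  [load 350/425]
  50 → disc 1  [load 400/425]
  125 → disc 2 (new)  [load 125/425]
  50 → disc 2  [load 175/425]
  325 → disc 3 (new)  [load 325/425]
  75 → disc 2  [load 250/425]
  100 → disc 2  [load 350/425]
  300 → disc 4 (new)  [load 300/425]
  75 → disc 2  [load 425/425]
4 discs opened.

4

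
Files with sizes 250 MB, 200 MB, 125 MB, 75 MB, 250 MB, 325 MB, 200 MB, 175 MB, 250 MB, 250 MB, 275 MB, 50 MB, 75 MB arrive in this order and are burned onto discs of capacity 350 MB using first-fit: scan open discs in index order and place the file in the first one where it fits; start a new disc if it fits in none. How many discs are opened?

9

  250 → disc 1 (new)  [load 250/350]
  200 → disc 2 (new)  [load 200/350]
  125 → disc 2  [load 325/350]
  75 → disc 1  [load 325/350]
  250 → disc 3 (new)  [load 250/350]
  325 → disc 4 (new)  [load 325/350]
  200 → disc 5 (new)  [load 200/350]
  175 → disc 6 (new)  [load 175/350]
  250 → disc 7 (new)  [load 250/350]
  250 → disc 8 (new)  [load 250/350]
  275 → disc 9 (new)  [load 275/350]
  50 → disc 3  [load 300/350]
  75 → disc 5  [load 275/350]
9 discs opened.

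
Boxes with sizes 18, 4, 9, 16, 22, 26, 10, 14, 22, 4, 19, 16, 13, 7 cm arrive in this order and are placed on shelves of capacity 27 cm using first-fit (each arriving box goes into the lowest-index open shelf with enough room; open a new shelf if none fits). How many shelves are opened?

  18 → shelf 1 (new)  [load 18/27]
  4 → shelf 1  [load 22/27]
  9 → shelf 2 (new)  [load 9/27]
  16 → shelf 2  [load 25/27]
  22 → shelf 3 (new)  [load 22/27]
  26 → shelf 4 (new)  [load 26/27]
  10 → shelf 5 (new)  [load 10/27]
  14 → shelf 5  [load 24/27]
  22 → shelf 6 (new)  [load 22/27]
  4 → shelf 1  [load 26/27]
  19 → shelf 7 (new)  [load 19/27]
  16 → shelf 8 (new)  [load 16/27]
  13 → shelf 9 (new)  [load 13/27]
  7 → shelf 7  [load 26/27]
9 shelves opened.

9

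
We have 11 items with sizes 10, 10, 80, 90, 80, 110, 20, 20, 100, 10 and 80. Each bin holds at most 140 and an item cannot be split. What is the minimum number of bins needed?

6

Total = 110 + 100 + 90 + 80 + 80 + 80 + 20 + 20 + 10 + 10 + 10 = 610.
Lower bound: ⌈610/140⌉ = 5 bins.
Also, 6 items each exceed 70, and no two of those can share a bin, so at least 6 bins are needed.
A packing using 6 bins:
  bin 1: 110 + 20 + 10 = 140
  bin 2: 100 + 20 + 10 + 10 = 140
  bin 3: 90 = 90
  bin 4: 80 = 80
  bin 5: 80 = 80
  bin 6: 80 = 80
This matches the lower bound, so 6 is optimal.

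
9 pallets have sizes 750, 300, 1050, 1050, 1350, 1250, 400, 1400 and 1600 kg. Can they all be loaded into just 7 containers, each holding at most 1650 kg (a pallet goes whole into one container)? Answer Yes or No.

A valid assignment using 7 containers:
  container 1: 1600 = 1600
  container 2: 1400 = 1400
  container 3: 1350 + 300 = 1650
  container 4: 1250 + 400 = 1650
  container 5: 1050 = 1050
  container 6: 1050 = 1050
  container 7: 750 = 750
Every load is within 1650 kg, so 7 containers suffice.

Yes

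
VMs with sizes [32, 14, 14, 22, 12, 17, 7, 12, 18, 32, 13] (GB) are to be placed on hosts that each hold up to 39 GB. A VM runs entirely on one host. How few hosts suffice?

Total = 32 + 32 + 22 + 18 + 17 + 14 + 14 + 13 + 12 + 12 + 7 = 193 GB.
Lower bound: ⌈193/39⌉ = 5 hosts.
A packing using 6 hosts:
  host 1: 32 + 7 = 39
  host 2: 32 = 32
  host 3: 22 + 17 = 39
  host 4: 18 + 14 = 32
  host 5: 14 + 13 + 12 = 39
  host 6: 12 = 12
No arrangement into 5 hosts stays within capacity, so 6 is optimal.

6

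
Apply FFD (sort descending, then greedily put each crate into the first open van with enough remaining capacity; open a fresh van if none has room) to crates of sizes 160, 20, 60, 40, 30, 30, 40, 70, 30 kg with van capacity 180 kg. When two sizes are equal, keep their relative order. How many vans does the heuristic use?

3

Sorted descending: 160, 70, 60, 40, 40, 30, 30, 30, 20.
  160 → van 1 (new)  [load 160/180]
  70 → van 2 (new)  [load 70/180]
  60 → van 2  [load 130/180]
  40 → van 2  [load 170/180]
  40 → van 3 (new)  [load 40/180]
  30 → van 3  [load 70/180]
  30 → van 3  [load 100/180]
  30 → van 3  [load 130/180]
  20 → van 1  [load 180/180]
3 vans opened.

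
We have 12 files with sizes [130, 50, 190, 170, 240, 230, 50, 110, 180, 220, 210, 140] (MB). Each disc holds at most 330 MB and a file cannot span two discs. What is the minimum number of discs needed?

Total = 240 + 230 + 220 + 210 + 190 + 180 + 170 + 140 + 130 + 110 + 50 + 50 = 1920 MB.
Lower bound: ⌈1920/330⌉ = 6 discs.
Also, 7 files each exceed 165 MB, and no two of those can share a disc, so at least 7 discs are needed.
A packing using 7 discs:
  disc 1: 240 + 50 = 290
  disc 2: 230 + 50 = 280
  disc 3: 220 + 110 = 330
  disc 4: 210 = 210
  disc 5: 190 + 140 = 330
  disc 6: 180 + 130 = 310
  disc 7: 170 = 170
This matches the lower bound, so 7 is optimal.

7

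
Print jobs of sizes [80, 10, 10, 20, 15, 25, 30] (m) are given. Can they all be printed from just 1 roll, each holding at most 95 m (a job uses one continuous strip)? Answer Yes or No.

Total = 190 m; ⌈190/95⌉ = 2.
At least 2 paper rolls are required, but only 1 is allowed.

No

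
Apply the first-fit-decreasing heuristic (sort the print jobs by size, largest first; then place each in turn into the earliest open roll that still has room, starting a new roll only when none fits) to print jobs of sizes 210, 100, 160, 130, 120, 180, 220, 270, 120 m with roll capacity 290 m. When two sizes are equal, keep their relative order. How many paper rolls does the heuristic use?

6

Sorted descending: 270, 220, 210, 180, 160, 130, 120, 120, 100.
  270 → roll 1 (new)  [load 270/290]
  220 → roll 2 (new)  [load 220/290]
  210 → roll 3 (new)  [load 210/290]
  180 → roll 4 (new)  [load 180/290]
  160 → roll 5 (new)  [load 160/290]
  130 → roll 5  [load 290/290]
  120 → roll 6 (new)  [load 120/290]
  120 → roll 6  [load 240/290]
  100 → roll 4  [load 280/290]
6 paper rolls opened.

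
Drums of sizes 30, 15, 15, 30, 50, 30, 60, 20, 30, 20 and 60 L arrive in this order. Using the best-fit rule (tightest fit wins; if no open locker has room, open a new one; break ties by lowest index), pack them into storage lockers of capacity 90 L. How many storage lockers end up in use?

  30 → locker 1 (new)  [load 30/90]
  15 → locker 1  [load 45/90]
  15 → locker 1  [load 60/90]
  30 → locker 1  [load 90/90]
  50 → locker 2 (new)  [load 50/90]
  30 → locker 2  [load 80/90]
  60 → locker 3 (new)  [load 60/90]
  20 → locker 3  [load 80/90]
  30 → locker 4 (new)  [load 30/90]
  20 → locker 4  [load 50/90]
  60 → locker 5 (new)  [load 60/90]
5 storage lockers opened.

5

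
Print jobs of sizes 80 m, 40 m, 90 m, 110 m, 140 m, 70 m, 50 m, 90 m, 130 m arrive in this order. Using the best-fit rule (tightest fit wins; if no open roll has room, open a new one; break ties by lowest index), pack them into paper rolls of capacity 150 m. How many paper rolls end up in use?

7

  80 → roll 1 (new)  [load 80/150]
  40 → roll 1  [load 120/150]
  90 → roll 2 (new)  [load 90/150]
  110 → roll 3 (new)  [load 110/150]
  140 → roll 4 (new)  [load 140/150]
  70 → roll 5 (new)  [load 70/150]
  50 → roll 2  [load 140/150]
  90 → roll 6 (new)  [load 90/150]
  130 → roll 7 (new)  [load 130/150]
7 paper rolls opened.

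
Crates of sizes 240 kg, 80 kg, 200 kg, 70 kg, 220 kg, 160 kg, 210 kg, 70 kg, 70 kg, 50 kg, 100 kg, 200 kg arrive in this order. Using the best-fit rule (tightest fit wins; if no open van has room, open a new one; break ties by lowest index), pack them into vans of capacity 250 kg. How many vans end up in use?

8

  240 → van 1 (new)  [load 240/250]
  80 → van 2 (new)  [load 80/250]
  200 → van 3 (new)  [load 200/250]
  70 → van 2  [load 150/250]
  220 → van 4 (new)  [load 220/250]
  160 → van 5 (new)  [load 160/250]
  210 → van 6 (new)  [load 210/250]
  70 → van 5  [load 230/250]
  70 → van 2  [load 220/250]
  50 → van 3  [load 250/250]
  100 → van 7 (new)  [load 100/250]
  200 → van 8 (new)  [load 200/250]
8 vans opened.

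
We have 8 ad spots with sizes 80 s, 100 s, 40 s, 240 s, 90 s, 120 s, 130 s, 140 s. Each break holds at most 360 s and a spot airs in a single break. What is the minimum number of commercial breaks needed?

3

Total = 240 + 140 + 130 + 120 + 100 + 90 + 80 + 40 = 940 s.
Lower bound: ⌈940/360⌉ = 3 commercial breaks.
A packing using 3 commercial breaks:
  break 1: 240 + 120 = 360
  break 2: 140 + 130 + 90 = 360
  break 3: 100 + 80 + 40 = 220
This matches the lower bound, so 3 is optimal.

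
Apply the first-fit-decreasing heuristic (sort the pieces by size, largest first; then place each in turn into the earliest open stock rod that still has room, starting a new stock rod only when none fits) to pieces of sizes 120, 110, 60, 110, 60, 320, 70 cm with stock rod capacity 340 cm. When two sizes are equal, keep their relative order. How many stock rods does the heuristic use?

Sorted descending: 320, 120, 110, 110, 70, 60, 60.
  320 → stock rod 1 (new)  [load 320/340]
  120 → stock rod 2 (new)  [load 120/340]
  110 → stock rod 2  [load 230/340]
  110 → stock rod 2  [load 340/340]
  70 → stock rod 3 (new)  [load 70/340]
  60 → stock rod 3  [load 130/340]
  60 → stock rod 3  [load 190/340]
3 stock rods opened.

3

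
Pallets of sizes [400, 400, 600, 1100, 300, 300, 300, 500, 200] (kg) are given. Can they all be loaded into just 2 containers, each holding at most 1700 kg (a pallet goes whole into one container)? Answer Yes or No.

Total = 4100 kg; ⌈4100/1700⌉ = 3.
At least 3 containers are required, but only 2 are allowed.

No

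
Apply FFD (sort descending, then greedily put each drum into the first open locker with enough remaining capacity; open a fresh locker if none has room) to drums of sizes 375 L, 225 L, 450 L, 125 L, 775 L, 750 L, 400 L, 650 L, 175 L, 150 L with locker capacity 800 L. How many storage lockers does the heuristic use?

6

Sorted descending: 775, 750, 650, 450, 400, 375, 225, 175, 150, 125.
  775 → locker 1 (new)  [load 775/800]
  750 → locker 2 (new)  [load 750/800]
  650 → locker 3 (new)  [load 650/800]
  450 → locker 4 (new)  [load 450/800]
  400 → locker 5 (new)  [load 400/800]
  375 → locker 5  [load 775/800]
  225 → locker 4  [load 675/800]
  175 → locker 6 (new)  [load 175/800]
  150 → locker 3  [load 800/800]
  125 → locker 4  [load 800/800]
6 storage lockers opened.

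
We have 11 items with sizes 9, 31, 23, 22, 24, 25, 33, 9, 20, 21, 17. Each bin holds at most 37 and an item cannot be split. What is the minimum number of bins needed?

8

Total = 33 + 31 + 25 + 24 + 23 + 22 + 21 + 20 + 17 + 9 + 9 = 234.
Lower bound: ⌈234/37⌉ = 7 bins.
Also, 8 items each exceed 37/2, and no two of those can share a bin, so at least 8 bins are needed.
A packing using 8 bins:
  bin 1: 33 = 33
  bin 2: 31 = 31
  bin 3: 25 + 9 = 34
  bin 4: 24 + 9 = 33
  bin 5: 23 = 23
  bin 6: 22 = 22
  bin 7: 21 = 21
  bin 8: 20 + 17 = 37
This matches the lower bound, so 8 is optimal.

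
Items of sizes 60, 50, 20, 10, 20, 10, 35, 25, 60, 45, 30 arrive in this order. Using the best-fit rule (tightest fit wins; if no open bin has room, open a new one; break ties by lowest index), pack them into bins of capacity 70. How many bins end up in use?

  60 → bin 1 (new)  [load 60/70]
  50 → bin 2 (new)  [load 50/70]
  20 → bin 2  [load 70/70]
  10 → bin 1  [load 70/70]
  20 → bin 3 (new)  [load 20/70]
  10 → bin 3  [load 30/70]
  35 → bin 3  [load 65/70]
  25 → bin 4 (new)  [load 25/70]
  60 → bin 5 (new)  [load 60/70]
  45 → bin 4  [load 70/70]
  30 → bin 6 (new)  [load 30/70]
6 bins opened.

6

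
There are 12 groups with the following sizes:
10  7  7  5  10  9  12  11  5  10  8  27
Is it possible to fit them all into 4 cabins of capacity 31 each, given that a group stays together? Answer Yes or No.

No

Total = 121; ⌈121/31⌉ = 4.
The bound of 4 does not rule out 4, but exhaustive search shows no assignment into 4 cabins of capacity 31 exists — the minimum is 5.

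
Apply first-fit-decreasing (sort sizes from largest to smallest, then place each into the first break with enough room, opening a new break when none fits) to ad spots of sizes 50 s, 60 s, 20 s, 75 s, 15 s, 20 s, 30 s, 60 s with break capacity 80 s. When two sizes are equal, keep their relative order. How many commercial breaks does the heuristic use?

5

Sorted descending: 75, 60, 60, 50, 30, 20, 20, 15.
  75 → break 1 (new)  [load 75/80]
  60 → break 2 (new)  [load 60/80]
  60 → break 3 (new)  [load 60/80]
  50 → break 4 (new)  [load 50/80]
  30 → break 4  [load 80/80]
  20 → break 2  [load 80/80]
  20 → break 3  [load 80/80]
  15 → break 5 (new)  [load 15/80]
5 commercial breaks opened.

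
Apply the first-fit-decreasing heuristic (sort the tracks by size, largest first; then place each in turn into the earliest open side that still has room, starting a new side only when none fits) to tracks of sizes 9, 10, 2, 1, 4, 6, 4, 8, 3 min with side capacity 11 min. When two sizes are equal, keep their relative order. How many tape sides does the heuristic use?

5

Sorted descending: 10, 9, 8, 6, 4, 4, 3, 2, 1.
  10 → side 1 (new)  [load 10/11]
  9 → side 2 (new)  [load 9/11]
  8 → side 3 (new)  [load 8/11]
  6 → side 4 (new)  [load 6/11]
  4 → side 4  [load 10/11]
  4 → side 5 (new)  [load 4/11]
  3 → side 3  [load 11/11]
  2 → side 2  [load 11/11]
  1 → side 1  [load 11/11]
5 tape sides opened.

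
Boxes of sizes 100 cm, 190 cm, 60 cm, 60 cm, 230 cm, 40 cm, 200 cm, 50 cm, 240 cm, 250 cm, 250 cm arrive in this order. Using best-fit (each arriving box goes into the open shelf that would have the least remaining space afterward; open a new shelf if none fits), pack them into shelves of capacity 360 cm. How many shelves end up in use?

  100 → shelf 1 (new)  [load 100/360]
  190 → shelf 1  [load 290/360]
  60 → shelf 1  [load 350/360]
  60 → shelf 2 (new)  [load 60/360]
  230 → shelf 2  [load 290/360]
  40 → shelf 2  [load 330/360]
  200 → shelf 3 (new)  [load 200/360]
  50 → shelf 3  [load 250/360]
  240 → shelf 4 (new)  [load 240/360]
  250 → shelf 5 (new)  [load 250/360]
  250 → shelf 6 (new)  [load 250/360]
6 shelves opened.

6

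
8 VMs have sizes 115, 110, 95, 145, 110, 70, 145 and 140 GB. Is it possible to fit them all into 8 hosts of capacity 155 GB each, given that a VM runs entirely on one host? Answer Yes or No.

A valid assignment using 8 hosts:
  host 1: 145 = 145
  host 2: 145 = 145
  host 3: 140 = 140
  host 4: 115 = 115
  host 5: 110 = 110
  host 6: 110 = 110
  host 7: 95 = 95
  host 8: 70 = 70
Every load is within 155 GB, so 8 hosts suffice.

Yes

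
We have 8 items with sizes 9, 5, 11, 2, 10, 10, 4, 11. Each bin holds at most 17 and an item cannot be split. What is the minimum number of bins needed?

Total = 11 + 11 + 10 + 10 + 9 + 5 + 4 + 2 = 62.
Lower bound: ⌈62/17⌉ = 4 bins.
Also, 5 items each exceed 17/2, and no two of those can share a bin, so at least 5 bins are needed.
A packing using 5 bins:
  bin 1: 11 + 5 = 16
  bin 2: 11 + 4 + 2 = 17
  bin 3: 10 = 10
  bin 4: 10 = 10
  bin 5: 9 = 9
This matches the lower bound, so 5 is optimal.

5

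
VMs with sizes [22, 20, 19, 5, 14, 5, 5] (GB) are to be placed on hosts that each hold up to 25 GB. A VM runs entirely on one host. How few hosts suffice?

Total = 22 + 20 + 19 + 14 + 5 + 5 + 5 = 90 GB.
Lower bound: ⌈90/25⌉ = 4 hosts.
A packing using 4 hosts:
  host 1: 22 = 22
  host 2: 20 + 5 = 25
  host 3: 19 + 5 = 24
  host 4: 14 + 5 = 19
This matches the lower bound, so 4 is optimal.

4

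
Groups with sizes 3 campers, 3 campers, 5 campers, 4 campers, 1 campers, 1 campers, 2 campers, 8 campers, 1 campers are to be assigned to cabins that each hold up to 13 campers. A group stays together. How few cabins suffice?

Total = 8 + 5 + 4 + 3 + 3 + 2 + 1 + 1 + 1 = 28 campers.
Lower bound: ⌈28/13⌉ = 3 cabins.
A packing using 3 cabins:
  cabin 1: 8 + 5 = 13
  cabin 2: 4 + 3 + 3 + 2 + 1 = 13
  cabin 3: 1 + 1 = 2
This matches the lower bound, so 3 is optimal.

3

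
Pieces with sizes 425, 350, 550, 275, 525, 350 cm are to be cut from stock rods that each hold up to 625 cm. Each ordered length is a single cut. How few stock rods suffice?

5

Total = 550 + 525 + 425 + 350 + 350 + 275 = 2475 cm.
Lower bound: ⌈2475/625⌉ = 4 stock rods.
Also, 5 pieces each exceed 625/2 cm, and no two of those can share a stock rod, so at least 5 stock rods are needed.
A packing using 5 stock rods:
  stock rod 1: 550 = 550
  stock rod 2: 525 = 525
  stock rod 3: 425 = 425
  stock rod 4: 350 + 275 = 625
  stock rod 5: 350 = 350
This matches the lower bound, so 5 is optimal.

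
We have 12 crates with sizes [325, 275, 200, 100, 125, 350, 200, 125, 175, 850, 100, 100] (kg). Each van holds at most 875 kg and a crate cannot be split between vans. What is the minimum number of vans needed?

4

Total = 850 + 350 + 325 + 275 + 200 + 200 + 175 + 125 + 125 + 100 + 100 + 100 = 2925 kg.
Lower bound: ⌈2925/875⌉ = 4 vans.
A packing using 4 vans:
  van 1: 850 = 850
  van 2: 350 + 325 + 200 = 875
  van 3: 275 + 200 + 175 + 125 + 100 = 875
  van 4: 125 + 100 + 100 = 325
This matches the lower bound, so 4 is optimal.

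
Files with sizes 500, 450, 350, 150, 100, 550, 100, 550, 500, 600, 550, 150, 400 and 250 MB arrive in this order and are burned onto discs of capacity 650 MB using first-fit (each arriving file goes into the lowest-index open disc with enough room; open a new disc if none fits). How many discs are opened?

  500 → disc 1 (new)  [load 500/650]
  450 → disc 2 (new)  [load 450/650]
  350 → disc 3 (new)  [load 350/650]
  150 → disc 1  [load 650/650]
  100 → disc 2  [load 550/650]
  550 → disc 4 (new)  [load 550/650]
  100 → disc 2  [load 650/650]
  550 → disc 5 (new)  [load 550/650]
  500 → disc 6 (new)  [load 500/650]
  600 → disc 7 (new)  [load 600/650]
  550 → disc 8 (new)  [load 550/650]
  150 → disc 3  [load 500/650]
  400 → disc 9 (new)  [load 400/650]
  250 → disc 9  [load 650/650]
9 discs opened.

9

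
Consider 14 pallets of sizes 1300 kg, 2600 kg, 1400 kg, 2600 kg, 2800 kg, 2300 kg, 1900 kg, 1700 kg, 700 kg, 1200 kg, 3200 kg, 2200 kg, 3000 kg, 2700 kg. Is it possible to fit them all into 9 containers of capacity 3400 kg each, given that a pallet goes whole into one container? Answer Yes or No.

Total = 29600 kg; ⌈29600/3400⌉ = 9.
The bound of 9 does not rule out 9, but exhaustive search shows no assignment into 9 containers of capacity 3400 kg exists — the minimum is 10.

No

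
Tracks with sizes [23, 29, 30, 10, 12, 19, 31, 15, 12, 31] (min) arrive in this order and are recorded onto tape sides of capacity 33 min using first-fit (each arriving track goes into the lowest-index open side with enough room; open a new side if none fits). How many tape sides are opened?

  23 → side 1 (new)  [load 23/33]
  29 → side 2 (new)  [load 29/33]
  30 → side 3 (new)  [load 30/33]
  10 → side 1  [load 33/33]
  12 → side 4 (new)  [load 12/33]
  19 → side 4  [load 31/33]
  31 → side 5 (new)  [load 31/33]
  15 → side 6 (new)  [load 15/33]
  12 → side 6  [load 27/33]
  31 → side 7 (new)  [load 31/33]
7 tape sides opened.

7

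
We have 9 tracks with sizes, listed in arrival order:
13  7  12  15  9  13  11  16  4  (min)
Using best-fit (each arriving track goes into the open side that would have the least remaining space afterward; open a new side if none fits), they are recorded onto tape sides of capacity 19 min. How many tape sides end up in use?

7

  13 → side 1 (new)  [load 13/19]
  7 → side 2 (new)  [load 7/19]
  12 → side 2  [load 19/19]
  15 → side 3 (new)  [load 15/19]
  9 → side 4 (new)  [load 9/19]
  13 → side 5 (new)  [load 13/19]
  11 → side 6 (new)  [load 11/19]
  16 → side 7 (new)  [load 16/19]
  4 → side 3  [load 19/19]
7 tape sides opened.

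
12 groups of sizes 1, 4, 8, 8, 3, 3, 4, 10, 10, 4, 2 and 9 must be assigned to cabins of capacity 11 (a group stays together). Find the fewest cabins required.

Total = 10 + 10 + 9 + 8 + 8 + 4 + 4 + 4 + 3 + 3 + 2 + 1 = 66.
Lower bound: ⌈66/11⌉ = 6 cabins.
A packing using 7 cabins:
  cabin 1: 10 + 1 = 11
  cabin 2: 10 = 10
  cabin 3: 9 + 2 = 11
  cabin 4: 8 + 3 = 11
  cabin 5: 8 + 3 = 11
  cabin 6: 4 + 4 = 8
  cabin 7: 4 = 4
No arrangement into 6 cabins stays within capacity, so 7 is optimal.

7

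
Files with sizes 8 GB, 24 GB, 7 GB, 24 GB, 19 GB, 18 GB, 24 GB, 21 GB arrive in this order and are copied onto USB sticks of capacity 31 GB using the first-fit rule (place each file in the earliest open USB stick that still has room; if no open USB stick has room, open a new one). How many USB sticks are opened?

7

  8 → USB stick 1 (new)  [load 8/31]
  24 → USB stick 2 (new)  [load 24/31]
  7 → USB stick 1  [load 15/31]
  24 → USB stick 3 (new)  [load 24/31]
  19 → USB stick 4 (new)  [load 19/31]
  18 → USB stick 5 (new)  [load 18/31]
  24 → USB stick 6 (new)  [load 24/31]
  21 → USB stick 7 (new)  [load 21/31]
7 USB sticks opened.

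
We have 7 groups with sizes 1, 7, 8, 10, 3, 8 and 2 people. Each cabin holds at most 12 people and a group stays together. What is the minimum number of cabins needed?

Total = 10 + 8 + 8 + 7 + 3 + 2 + 1 = 39 people.
Lower bound: ⌈39/12⌉ = 4 cabins.
A packing using 4 cabins:
  cabin 1: 10 + 2 = 12
  cabin 2: 8 + 3 + 1 = 12
  cabin 3: 8 = 8
  cabin 4: 7 = 7
This matches the lower bound, so 4 is optimal.

4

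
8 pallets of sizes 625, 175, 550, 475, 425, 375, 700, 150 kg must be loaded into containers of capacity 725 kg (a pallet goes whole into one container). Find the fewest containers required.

6

Total = 700 + 625 + 550 + 475 + 425 + 375 + 175 + 150 = 3475 kg.
Lower bound: ⌈3475/725⌉ = 5 containers.
Also, 6 pallets each exceed 725/2 kg, and no two of those can share a container, so at least 6 containers are needed.
A packing using 6 containers:
  container 1: 700 = 700
  container 2: 625 = 625
  container 3: 550 + 175 = 725
  container 4: 475 + 150 = 625
  container 5: 425 = 425
  container 6: 375 = 375
This matches the lower bound, so 6 is optimal.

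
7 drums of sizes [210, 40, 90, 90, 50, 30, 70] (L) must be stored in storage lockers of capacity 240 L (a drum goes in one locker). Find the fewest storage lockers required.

Total = 210 + 90 + 90 + 70 + 50 + 40 + 30 = 580 L.
Lower bound: ⌈580/240⌉ = 3 storage lockers.
A packing using 3 storage lockers:
  locker 1: 210 + 30 = 240
  locker 2: 90 + 90 + 50 = 230
  locker 3: 70 + 40 = 110
This matches the lower bound, so 3 is optimal.

3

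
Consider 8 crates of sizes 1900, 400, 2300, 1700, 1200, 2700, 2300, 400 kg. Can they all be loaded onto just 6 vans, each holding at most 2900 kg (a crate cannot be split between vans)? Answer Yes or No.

Yes

A valid assignment using 5 vans:
  van 1: 2700 = 2700
  van 2: 2300 + 400 = 2700
  van 3: 2300 + 400 = 2700
  van 4: 1900 = 1900
  van 5: 1700 + 1200 = 2900
That uses only 5 ≤ 6, so 6 vans are enough.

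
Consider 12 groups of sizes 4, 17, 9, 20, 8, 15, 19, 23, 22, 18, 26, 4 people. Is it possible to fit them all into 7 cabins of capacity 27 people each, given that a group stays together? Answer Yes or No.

Total = 185 people; ⌈185/27⌉ = 7.
8 groups each exceed half the capacity and cannot share a cabin, forcing at least 8 cabins.
At least 8 cabins are required, but only 7 are allowed.

No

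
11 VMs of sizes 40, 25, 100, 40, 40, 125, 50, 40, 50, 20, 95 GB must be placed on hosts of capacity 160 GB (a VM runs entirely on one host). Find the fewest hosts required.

Total = 125 + 100 + 95 + 50 + 50 + 40 + 40 + 40 + 40 + 25 + 20 = 625 GB.
Lower bound: ⌈625/160⌉ = 4 hosts.
A packing using 5 hosts:
  host 1: 125 + 25 = 150
  host 2: 100 + 50 = 150
  host 3: 95 + 50 = 145
  host 4: 40 + 40 + 40 + 40 = 160
  host 5: 20 = 20
No arrangement into 4 hosts stays within capacity, so 5 is optimal.

5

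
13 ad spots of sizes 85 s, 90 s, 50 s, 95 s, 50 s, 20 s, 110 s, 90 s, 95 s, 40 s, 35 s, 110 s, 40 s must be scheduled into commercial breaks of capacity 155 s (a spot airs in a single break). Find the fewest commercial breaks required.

Total = 110 + 110 + 95 + 95 + 90 + 90 + 85 + 50 + 50 + 40 + 40 + 35 + 20 = 910 s.
Lower bound: ⌈910/155⌉ = 6 commercial breaks.
Also, 7 ad spots each exceed 155/2 s, and no two of those can share a break, so at least 7 commercial breaks are needed.
A packing using 7 commercial breaks:
  break 1: 110 + 40 = 150
  break 2: 110 + 40 = 150
  break 3: 95 + 50 = 145
  break 4: 95 + 50 = 145
  break 5: 90 + 35 + 20 = 145
  break 6: 90 = 90
  break 7: 85 = 85
This matches the lower bound, so 7 is optimal.

7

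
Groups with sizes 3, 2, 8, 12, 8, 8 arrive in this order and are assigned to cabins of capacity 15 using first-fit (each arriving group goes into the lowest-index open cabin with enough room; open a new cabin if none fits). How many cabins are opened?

  3 → cabin 1 (new)  [load 3/15]
  2 → cabin 1  [load 5/15]
  8 → cabin 1  [load 13/15]
  12 → cabin 2 (new)  [load 12/15]
  8 → cabin 3 (new)  [load 8/15]
  8 → cabin 4 (new)  [load 8/15]
4 cabins opened.

4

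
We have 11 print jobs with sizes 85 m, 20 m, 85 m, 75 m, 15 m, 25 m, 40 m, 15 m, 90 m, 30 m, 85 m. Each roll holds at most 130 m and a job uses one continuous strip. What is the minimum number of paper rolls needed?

5

Total = 90 + 85 + 85 + 85 + 75 + 40 + 30 + 25 + 20 + 15 + 15 = 565 m.
Lower bound: ⌈565/130⌉ = 5 paper rolls.
A packing using 5 paper rolls:
  roll 1: 90 + 40 = 130
  roll 2: 85 + 30 + 15 = 130
  roll 3: 85 + 25 + 20 = 130
  roll 4: 85 + 15 = 100
  roll 5: 75 = 75
This matches the lower bound, so 5 is optimal.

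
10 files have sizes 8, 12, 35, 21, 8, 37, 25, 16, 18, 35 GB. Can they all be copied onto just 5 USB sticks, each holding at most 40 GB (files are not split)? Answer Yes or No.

Total = 215 GB; ⌈215/40⌉ = 6.
At least 6 USB sticks are required, but only 5 are allowed.

No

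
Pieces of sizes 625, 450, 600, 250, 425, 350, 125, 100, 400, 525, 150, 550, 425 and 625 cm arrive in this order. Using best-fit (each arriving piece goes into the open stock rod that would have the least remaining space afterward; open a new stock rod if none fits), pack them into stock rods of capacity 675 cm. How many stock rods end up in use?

  625 → stock rod 1 (new)  [load 625/675]
  450 → stock rod 2 (new)  [load 450/675]
  600 → stock rod 3 (new)  [load 600/675]
  250 → stock rod 4 (new)  [load 250/675]
  425 → stock rod 4  [load 675/675]
  350 → stock rod 5 (new)  [load 350/675]
  125 → stock rod 2  [load 575/675]
  100 → stock rod 2  [load 675/675]
  400 → stock rod 6 (new)  [load 400/675]
  525 → stock rod 7 (new)  [load 525/675]
  150 → stock rod 7  [load 675/675]
  550 → stock rod 8 (new)  [load 550/675]
  425 → stock rod 9 (new)  [load 425/675]
  625 → stock rod 10 (new)  [load 625/675]
10 stock rods opened.

10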